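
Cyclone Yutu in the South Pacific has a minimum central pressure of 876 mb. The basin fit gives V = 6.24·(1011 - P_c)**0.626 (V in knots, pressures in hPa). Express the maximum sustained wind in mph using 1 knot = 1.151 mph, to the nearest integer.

155 mph

ΔP = 1011 − 876 = 135 mb.
V ≈ 6.24 × 135^0.626 = 6.24 × 21.557 ≈ 134.516 kt.
134.516 × 1.151 ≈ 154.83 mph → 155 mph.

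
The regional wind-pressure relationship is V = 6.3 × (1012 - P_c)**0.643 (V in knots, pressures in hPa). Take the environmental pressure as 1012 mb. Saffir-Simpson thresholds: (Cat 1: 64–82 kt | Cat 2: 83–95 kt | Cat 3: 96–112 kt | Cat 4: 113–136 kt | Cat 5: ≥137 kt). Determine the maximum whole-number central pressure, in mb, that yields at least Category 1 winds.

975 mb

Category 1 begins at V = 64 kt.
Required ΔP = (64/6.3)^(1/0.643) = 10.159^1.555 ≈ 36.80 mb.
P_c ≤ 1012 − 36.80 = 975.20, so the highest integer P_c is 975 mb.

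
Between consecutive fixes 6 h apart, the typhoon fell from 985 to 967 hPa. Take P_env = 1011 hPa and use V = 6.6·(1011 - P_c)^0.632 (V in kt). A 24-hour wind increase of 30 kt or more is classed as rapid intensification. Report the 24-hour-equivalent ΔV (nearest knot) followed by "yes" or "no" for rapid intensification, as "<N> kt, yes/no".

V₁: ΔP = 26, V ≈ 6.6 × 26^0.632 ≈ 51.74 kt.
V₂: ΔP = 44, V ≈ 6.6 × 44^0.632 ≈ 72.14 kt.
ΔV over 6 h = 20.40 kt → 24 h equivalent = 20.40 × 24/6 ≈ 81.60 kt.
82 kt ≥ 30 kt ⇒ rapid intensification.

82 kt, yes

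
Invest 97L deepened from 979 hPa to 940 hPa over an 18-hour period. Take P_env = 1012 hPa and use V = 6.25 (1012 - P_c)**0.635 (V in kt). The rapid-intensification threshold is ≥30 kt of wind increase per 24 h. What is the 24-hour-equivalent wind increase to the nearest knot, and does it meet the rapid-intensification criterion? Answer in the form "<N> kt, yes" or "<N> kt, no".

V₁: ΔP = 33, V ≈ 6.25 × 33^0.635 ≈ 57.56 kt.
V₂: ΔP = 72, V ≈ 6.25 × 72^0.635 ≈ 94.47 kt.
ΔV over 18 h = 36.91 kt → 24 h equivalent = 36.91 × 24/18 ≈ 49.21 kt.
49 kt ≥ 30 kt ⇒ rapid intensification.

49 kt, yes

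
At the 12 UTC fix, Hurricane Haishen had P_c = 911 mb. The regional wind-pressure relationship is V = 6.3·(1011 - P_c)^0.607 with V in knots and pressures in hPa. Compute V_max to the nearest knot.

103 kt

ΔP = 1011 − 911 = 100 mb.
100^0.607 ≈ 16.368.
V ≈ 6.3 × 16.368 ≈ 103.1 kt.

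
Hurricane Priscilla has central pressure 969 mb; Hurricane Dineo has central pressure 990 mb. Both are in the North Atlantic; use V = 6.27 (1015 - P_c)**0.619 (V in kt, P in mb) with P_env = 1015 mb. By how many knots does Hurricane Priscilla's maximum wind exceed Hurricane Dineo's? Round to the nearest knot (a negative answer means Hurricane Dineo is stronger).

21 kt

Hurricane Priscilla: ΔP = 46; V ≈ 6.27 × 46^0.619 ≈ 67.07 kt.
Hurricane Dineo: ΔP = 25; V ≈ 6.27 × 25^0.619 ≈ 45.98 kt.
Difference ≈ 67.07 − 45.98 = 21.09 → 21 kt.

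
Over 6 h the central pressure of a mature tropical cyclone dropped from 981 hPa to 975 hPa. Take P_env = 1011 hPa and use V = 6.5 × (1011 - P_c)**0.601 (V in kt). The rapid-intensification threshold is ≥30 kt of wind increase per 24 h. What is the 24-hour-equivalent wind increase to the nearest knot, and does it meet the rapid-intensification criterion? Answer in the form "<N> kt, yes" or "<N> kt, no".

23 kt, no

V₁: ΔP = 30, V ≈ 6.5 × 30^0.601 ≈ 50.20 kt.
V₂: ΔP = 36, V ≈ 6.5 × 36^0.601 ≈ 56.01 kt.
ΔV over 6 h = 5.81 kt → 24 h equivalent = 5.81 × 24/6 ≈ 23.24 kt.
23 kt < 30 kt ⇒ not rapid intensification.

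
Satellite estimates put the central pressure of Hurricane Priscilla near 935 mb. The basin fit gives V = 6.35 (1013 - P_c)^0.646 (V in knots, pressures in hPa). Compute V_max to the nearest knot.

ΔP = 1013 − 935 = 78 mb.
78^0.646 ≈ 16.684.
V ≈ 6.35 × 16.684 ≈ 105.9 kt.

106 kt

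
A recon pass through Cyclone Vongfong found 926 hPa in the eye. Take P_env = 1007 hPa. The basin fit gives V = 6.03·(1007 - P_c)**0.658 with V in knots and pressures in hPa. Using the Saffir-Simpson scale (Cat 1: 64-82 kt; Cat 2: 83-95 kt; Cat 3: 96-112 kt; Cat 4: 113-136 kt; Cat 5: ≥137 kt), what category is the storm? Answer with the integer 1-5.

3

ΔP = 1007 − 926 = 81 hPa.
V ≈ 6.03 × 81^0.658 = 6.03 × 18.02 ≈ 109 kt.
109 kt falls in the Category 3 band.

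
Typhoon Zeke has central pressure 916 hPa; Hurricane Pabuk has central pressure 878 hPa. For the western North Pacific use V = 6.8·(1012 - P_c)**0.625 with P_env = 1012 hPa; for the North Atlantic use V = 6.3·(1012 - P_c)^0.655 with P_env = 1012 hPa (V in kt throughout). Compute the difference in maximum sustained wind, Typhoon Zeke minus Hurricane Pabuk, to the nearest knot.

Typhoon Zeke: ΔP = 96; V ≈ 6.8 × 96^0.625 ≈ 117.88 kt.
Hurricane Pabuk: ΔP = 134; V ≈ 6.3 × 134^0.655 ≈ 155.81 kt.
Difference ≈ 117.88 − 155.81 = -37.93 → -38 kt.

-38 kt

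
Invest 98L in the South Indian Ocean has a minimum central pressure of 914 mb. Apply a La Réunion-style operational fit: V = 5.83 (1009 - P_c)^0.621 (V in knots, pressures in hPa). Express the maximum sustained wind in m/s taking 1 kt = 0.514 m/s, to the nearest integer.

ΔP = 1009 − 914 = 95 mb.
V ≈ 5.83 × 95^0.621 = 5.83 × 16.911 ≈ 98.590 kt.
98.590 × 0.514 ≈ 50.68 m/s → 51 m/s.

51 m/s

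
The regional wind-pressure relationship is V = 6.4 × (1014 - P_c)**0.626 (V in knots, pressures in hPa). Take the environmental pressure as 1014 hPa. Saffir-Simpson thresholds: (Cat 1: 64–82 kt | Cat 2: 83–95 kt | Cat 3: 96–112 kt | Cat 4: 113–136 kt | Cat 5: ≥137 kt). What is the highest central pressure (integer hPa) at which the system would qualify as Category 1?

974 hPa

Category 1 begins at V = 64 kt.
Required ΔP = (64/6.4)^(1/0.626) = 10.000^1.597 ≈ 39.58 hPa.
P_c ≤ 1014 − 39.58 = 974.42, so the highest integer P_c is 974 hPa.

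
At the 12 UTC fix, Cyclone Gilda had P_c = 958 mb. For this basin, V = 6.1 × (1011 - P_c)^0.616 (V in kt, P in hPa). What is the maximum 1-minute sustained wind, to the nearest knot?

70 kt

ΔP = 1011 − 958 = 53 mb.
53^0.616 ≈ 11.539.
V ≈ 6.1 × 11.539 ≈ 70.4 kt.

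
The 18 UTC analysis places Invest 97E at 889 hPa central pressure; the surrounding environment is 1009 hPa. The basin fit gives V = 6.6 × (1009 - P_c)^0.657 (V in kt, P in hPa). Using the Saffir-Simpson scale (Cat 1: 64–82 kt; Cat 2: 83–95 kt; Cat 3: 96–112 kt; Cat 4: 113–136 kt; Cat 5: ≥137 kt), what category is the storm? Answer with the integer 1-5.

ΔP = 1009 − 889 = 120 hPa.
V ≈ 6.6 × 120^0.657 = 6.6 × 23.23 ≈ 153 kt.
153 kt falls in the Category 5 band.

5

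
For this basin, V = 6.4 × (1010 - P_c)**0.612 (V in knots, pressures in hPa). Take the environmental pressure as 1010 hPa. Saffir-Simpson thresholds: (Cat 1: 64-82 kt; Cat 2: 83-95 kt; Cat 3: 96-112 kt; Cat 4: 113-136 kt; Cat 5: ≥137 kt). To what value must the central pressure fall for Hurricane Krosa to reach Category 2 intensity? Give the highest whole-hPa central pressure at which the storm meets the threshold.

944 hPa

Category 2 begins at V = 83 kt.
Required ΔP = (83/6.4)^(1/0.612) = 12.969^1.634 ≈ 65.84 hPa.
P_c ≤ 1010 − 65.84 = 944.16, so the highest integer P_c is 944 hPa.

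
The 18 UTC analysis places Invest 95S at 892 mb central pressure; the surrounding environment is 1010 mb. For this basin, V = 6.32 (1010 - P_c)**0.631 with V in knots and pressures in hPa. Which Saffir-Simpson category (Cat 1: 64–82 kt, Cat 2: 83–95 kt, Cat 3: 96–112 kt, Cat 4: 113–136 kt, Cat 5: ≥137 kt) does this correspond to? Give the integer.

ΔP = 1010 − 892 = 118 mb.
V ≈ 6.32 × 118^0.631 = 6.32 × 20.29 ≈ 128 kt.
128 kt falls in the Category 4 band.

4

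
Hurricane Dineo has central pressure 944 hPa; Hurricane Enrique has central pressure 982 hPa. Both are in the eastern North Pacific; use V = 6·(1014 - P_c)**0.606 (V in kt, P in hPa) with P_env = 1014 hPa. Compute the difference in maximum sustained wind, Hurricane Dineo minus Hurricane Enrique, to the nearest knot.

30 kt

Hurricane Dineo: ΔP = 70; V ≈ 6 × 70^0.606 ≈ 78.76 kt.
Hurricane Enrique: ΔP = 32; V ≈ 6 × 32^0.606 ≈ 49.01 kt.
Difference ≈ 78.76 − 49.01 = 29.75 → 30 kt.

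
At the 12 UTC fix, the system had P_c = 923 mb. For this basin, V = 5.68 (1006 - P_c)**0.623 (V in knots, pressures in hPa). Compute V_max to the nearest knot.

ΔP = 1006 − 923 = 83 mb.
83^0.623 ≈ 15.689.
V ≈ 5.68 × 15.689 ≈ 89.1 kt.

89 kt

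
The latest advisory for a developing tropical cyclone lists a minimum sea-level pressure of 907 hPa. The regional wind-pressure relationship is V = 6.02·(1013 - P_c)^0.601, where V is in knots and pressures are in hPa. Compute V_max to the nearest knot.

99 kt

ΔP = 1013 − 907 = 106 hPa.
106^0.601 ≈ 16.490.
V ≈ 6.02 × 16.490 ≈ 99.3 kt.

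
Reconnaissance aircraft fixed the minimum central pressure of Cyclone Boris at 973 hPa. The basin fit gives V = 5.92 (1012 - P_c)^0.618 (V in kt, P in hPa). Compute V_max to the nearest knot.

57 kt

ΔP = 1012 − 973 = 39 hPa.
39^0.618 ≈ 9.622.
V ≈ 5.92 × 9.622 ≈ 57.0 kt.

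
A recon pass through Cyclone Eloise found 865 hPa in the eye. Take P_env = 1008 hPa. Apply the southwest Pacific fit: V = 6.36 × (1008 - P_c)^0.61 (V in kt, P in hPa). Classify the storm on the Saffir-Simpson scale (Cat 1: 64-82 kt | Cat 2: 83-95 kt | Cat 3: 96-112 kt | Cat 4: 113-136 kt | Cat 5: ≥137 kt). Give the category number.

ΔP = 1008 − 865 = 143 hPa.
V ≈ 6.36 × 143^0.61 = 6.36 × 20.64 ≈ 131 kt.
131 kt falls in the Category 4 band.

4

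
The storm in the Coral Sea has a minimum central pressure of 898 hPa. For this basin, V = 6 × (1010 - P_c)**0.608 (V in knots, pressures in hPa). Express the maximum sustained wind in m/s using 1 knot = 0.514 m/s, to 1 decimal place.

54.3 m/s

ΔP = 1010 − 898 = 112 hPa.
V ≈ 6 × 112^0.608 = 6 × 17.617 ≈ 105.700 kt.
105.700 × 0.514 ≈ 54.33 m/s → 54.3 m/s.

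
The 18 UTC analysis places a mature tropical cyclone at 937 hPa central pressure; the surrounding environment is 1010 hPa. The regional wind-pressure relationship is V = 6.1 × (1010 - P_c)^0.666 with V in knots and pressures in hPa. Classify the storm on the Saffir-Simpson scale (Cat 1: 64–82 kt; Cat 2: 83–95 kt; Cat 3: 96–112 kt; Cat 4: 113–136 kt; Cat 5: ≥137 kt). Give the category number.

3

ΔP = 1010 − 937 = 73 hPa.
V ≈ 6.1 × 73^0.666 = 6.1 × 17.42 ≈ 106 kt.
106 kt falls in the Category 3 band.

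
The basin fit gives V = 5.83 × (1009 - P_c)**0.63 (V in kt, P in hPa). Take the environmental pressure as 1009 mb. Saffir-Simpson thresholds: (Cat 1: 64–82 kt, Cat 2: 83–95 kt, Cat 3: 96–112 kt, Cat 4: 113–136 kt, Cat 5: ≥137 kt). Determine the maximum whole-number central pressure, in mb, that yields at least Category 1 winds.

964 mb

Category 1 begins at V = 64 kt.
Required ΔP = (64/5.83)^(1/0.63) = 10.978^1.587 ≈ 44.83 mb.
P_c ≤ 1009 − 44.83 = 964.17, so the highest integer P_c is 964 mb.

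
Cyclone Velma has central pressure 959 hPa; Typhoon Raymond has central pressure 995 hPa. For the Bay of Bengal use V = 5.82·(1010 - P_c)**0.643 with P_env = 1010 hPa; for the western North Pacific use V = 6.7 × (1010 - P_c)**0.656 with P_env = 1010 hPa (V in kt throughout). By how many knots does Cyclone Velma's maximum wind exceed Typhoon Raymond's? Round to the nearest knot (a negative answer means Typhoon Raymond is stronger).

33 kt

Cyclone Velma: ΔP = 51; V ≈ 5.82 × 51^0.643 ≈ 72.93 kt.
Typhoon Raymond: ΔP = 15; V ≈ 6.7 × 15^0.656 ≈ 39.59 kt.
Difference ≈ 72.93 − 39.59 = 33.34 → 33 kt.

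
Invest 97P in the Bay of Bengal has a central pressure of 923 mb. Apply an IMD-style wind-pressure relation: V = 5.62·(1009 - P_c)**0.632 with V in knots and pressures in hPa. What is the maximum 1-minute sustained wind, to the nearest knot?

94 kt

ΔP = 1009 − 923 = 86 mb.
86^0.632 ≈ 16.696.
V ≈ 5.62 × 16.696 ≈ 93.8 kt.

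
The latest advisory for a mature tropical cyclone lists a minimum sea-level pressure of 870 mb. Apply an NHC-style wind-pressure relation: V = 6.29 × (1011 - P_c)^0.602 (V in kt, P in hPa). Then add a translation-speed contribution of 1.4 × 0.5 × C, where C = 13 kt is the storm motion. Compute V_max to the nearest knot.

ΔP = 1011 − 870 = 141 mb.
141^0.602 ≈ 19.671.
V ≈ 6.29 × 19.671 ≈ 123.7 kt.
Translation term: 1.4 × 0.5 × 13 = 9.1 kt.
Corrected V ≈ 132.8 kt → 133 kt.

133 kt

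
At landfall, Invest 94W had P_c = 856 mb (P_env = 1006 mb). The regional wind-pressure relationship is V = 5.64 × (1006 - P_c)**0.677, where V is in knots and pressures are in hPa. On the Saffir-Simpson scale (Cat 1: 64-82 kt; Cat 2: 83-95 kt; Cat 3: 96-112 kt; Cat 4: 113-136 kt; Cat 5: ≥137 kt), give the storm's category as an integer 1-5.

5

ΔP = 1006 − 856 = 150 mb.
V ≈ 5.64 × 150^0.677 = 5.64 × 29.73 ≈ 168 kt.
168 kt falls in the Category 5 band.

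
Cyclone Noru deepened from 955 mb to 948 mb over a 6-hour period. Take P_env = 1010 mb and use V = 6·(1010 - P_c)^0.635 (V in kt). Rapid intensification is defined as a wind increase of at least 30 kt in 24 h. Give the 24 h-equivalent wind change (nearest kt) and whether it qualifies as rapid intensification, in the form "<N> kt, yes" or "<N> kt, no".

24 kt, no

V₁: ΔP = 55, V ≈ 6 × 55^0.635 ≈ 76.43 kt.
V₂: ΔP = 62, V ≈ 6 × 62^0.635 ≈ 82.47 kt.
ΔV over 6 h = 6.04 kt → 24 h equivalent = 6.04 × 24/6 ≈ 24.16 kt.
24 kt < 30 kt ⇒ not rapid intensification.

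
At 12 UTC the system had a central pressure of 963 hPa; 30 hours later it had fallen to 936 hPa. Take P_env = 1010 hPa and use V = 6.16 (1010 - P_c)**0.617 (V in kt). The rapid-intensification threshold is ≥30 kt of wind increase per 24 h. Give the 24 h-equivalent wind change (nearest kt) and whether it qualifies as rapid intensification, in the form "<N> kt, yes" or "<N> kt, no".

V₁: ΔP = 47, V ≈ 6.16 × 47^0.617 ≈ 66.26 kt.
V₂: ΔP = 74, V ≈ 6.16 × 74^0.617 ≈ 87.68 kt.
ΔV over 30 h = 21.42 kt → 24 h equivalent = 21.42 × 24/30 ≈ 17.14 kt.
17 kt < 30 kt ⇒ not rapid intensification.

17 kt, no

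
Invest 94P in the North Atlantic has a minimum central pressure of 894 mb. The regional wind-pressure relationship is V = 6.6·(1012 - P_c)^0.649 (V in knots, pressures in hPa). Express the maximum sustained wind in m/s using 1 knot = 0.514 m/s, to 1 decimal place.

75.0 m/s

ΔP = 1012 − 894 = 118 mb.
V ≈ 6.6 × 118^0.649 = 6.6 × 22.113 ≈ 145.947 kt.
145.947 × 0.514 ≈ 75.02 m/s → 75.0 m/s.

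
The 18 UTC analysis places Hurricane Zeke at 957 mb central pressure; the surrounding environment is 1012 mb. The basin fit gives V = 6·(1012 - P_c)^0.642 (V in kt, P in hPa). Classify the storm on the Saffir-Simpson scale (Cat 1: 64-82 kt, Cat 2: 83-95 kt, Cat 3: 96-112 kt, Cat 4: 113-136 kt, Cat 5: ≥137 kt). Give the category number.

1

ΔP = 1012 − 957 = 55 mb.
V ≈ 6 × 55^0.642 = 6 × 13.10 ≈ 79 kt.
79 kt falls in the Category 1 band.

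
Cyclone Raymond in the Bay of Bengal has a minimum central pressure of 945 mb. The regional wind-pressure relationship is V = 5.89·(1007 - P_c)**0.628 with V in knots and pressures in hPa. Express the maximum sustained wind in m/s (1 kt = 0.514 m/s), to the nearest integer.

ΔP = 1007 − 945 = 62 mb.
V ≈ 5.89 × 62^0.628 = 5.89 × 13.354 ≈ 78.657 kt.
78.657 × 0.514 ≈ 40.43 m/s → 40 m/s.

40 m/s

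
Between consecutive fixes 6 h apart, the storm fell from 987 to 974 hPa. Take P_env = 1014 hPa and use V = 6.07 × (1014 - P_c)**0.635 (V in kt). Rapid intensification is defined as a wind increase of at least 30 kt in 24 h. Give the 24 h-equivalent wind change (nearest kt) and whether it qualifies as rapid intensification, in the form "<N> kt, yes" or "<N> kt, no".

56 kt, yes

V₁: ΔP = 27, V ≈ 6.07 × 27^0.635 ≈ 49.22 kt.
V₂: ΔP = 40, V ≈ 6.07 × 40^0.635 ≈ 63.17 kt.
ΔV over 6 h = 13.95 kt → 24 h equivalent = 13.95 × 24/6 ≈ 55.80 kt.
56 kt ≥ 30 kt ⇒ rapid intensification.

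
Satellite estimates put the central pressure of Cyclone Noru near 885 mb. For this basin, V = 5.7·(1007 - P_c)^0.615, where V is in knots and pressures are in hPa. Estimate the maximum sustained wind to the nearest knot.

ΔP = 1007 − 885 = 122 mb.
122^0.615 ≈ 19.192.
V ≈ 5.7 × 19.192 ≈ 109.4 kt.

109 kt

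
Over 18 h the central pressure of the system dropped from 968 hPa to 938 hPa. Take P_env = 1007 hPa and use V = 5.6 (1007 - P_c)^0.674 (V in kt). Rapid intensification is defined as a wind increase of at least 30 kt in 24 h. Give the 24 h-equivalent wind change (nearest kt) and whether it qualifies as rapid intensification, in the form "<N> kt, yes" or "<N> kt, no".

41 kt, yes

V₁: ΔP = 39, V ≈ 5.6 × 39^0.674 ≈ 66.16 kt.
V₂: ΔP = 69, V ≈ 5.6 × 69^0.674 ≈ 97.18 kt.
ΔV over 18 h = 31.02 kt → 24 h equivalent = 31.02 × 24/18 ≈ 41.36 kt.
41 kt ≥ 30 kt ⇒ rapid intensification.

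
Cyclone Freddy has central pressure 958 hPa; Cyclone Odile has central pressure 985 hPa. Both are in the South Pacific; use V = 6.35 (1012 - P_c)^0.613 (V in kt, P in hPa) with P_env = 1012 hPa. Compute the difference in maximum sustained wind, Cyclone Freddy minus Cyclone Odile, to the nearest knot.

25 kt

Cyclone Freddy: ΔP = 54; V ≈ 6.35 × 54^0.613 ≈ 73.24 kt.
Cyclone Odile: ΔP = 27; V ≈ 6.35 × 27^0.613 ≈ 47.89 kt.
Difference ≈ 73.24 − 47.89 = 25.35 → 25 kt.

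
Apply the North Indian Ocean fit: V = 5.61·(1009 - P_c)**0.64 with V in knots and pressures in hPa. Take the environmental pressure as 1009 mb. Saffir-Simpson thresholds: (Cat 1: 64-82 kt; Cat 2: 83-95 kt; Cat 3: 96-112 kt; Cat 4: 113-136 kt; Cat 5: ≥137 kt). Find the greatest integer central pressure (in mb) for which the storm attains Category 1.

Category 1 begins at V = 64 kt.
Required ΔP = (64/5.61)^(1/0.64) = 11.408^1.562 ≈ 44.86 mb.
P_c ≤ 1009 − 44.86 = 964.14, so the highest integer P_c is 964 mb.

964 mb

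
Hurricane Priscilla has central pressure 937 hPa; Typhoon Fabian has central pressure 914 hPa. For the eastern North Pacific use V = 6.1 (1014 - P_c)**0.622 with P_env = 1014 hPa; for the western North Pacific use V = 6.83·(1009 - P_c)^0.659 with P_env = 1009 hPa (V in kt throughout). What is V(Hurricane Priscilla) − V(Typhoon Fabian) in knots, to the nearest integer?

Hurricane Priscilla: ΔP = 77; V ≈ 6.1 × 77^0.622 ≈ 90.93 kt.
Typhoon Fabian: ΔP = 95; V ≈ 6.83 × 95^0.659 ≈ 137.32 kt.
Difference ≈ 90.93 − 137.32 = -46.39 → -46 kt.

-46 kt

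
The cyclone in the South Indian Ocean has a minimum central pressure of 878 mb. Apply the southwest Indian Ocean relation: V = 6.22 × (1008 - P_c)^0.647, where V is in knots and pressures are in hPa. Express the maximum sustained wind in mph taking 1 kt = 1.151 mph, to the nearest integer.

ΔP = 1008 − 878 = 130 mb.
V ≈ 6.22 × 130^0.647 = 6.22 × 23.320 ≈ 145.048 kt.
145.048 × 1.151 ≈ 166.95 mph → 167 mph.

167 mph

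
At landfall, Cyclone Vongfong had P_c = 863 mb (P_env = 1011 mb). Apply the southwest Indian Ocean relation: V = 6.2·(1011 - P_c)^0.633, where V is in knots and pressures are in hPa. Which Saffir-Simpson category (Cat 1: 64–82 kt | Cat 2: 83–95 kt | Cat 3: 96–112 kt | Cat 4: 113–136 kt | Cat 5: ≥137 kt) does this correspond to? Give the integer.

5

ΔP = 1011 − 863 = 148 mb.
V ≈ 6.2 × 148^0.633 = 6.2 × 23.65 ≈ 147 kt.
147 kt falls in the Category 5 band.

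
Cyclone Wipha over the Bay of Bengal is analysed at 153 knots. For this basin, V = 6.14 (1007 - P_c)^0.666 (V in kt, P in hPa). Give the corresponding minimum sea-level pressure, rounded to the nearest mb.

882 mb

ΔP = (V / 6.14)^(1/0.666) = (153/6.14)^1.502.
153/6.14 = 24.919; 24.919^1.502 ≈ 124.99 mb.
P_c = 1007 − 124.99 = 882.01 ≈ 882 mb.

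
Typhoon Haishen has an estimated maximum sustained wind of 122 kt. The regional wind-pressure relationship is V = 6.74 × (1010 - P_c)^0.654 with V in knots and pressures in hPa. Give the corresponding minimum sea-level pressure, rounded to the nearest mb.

ΔP = (V / 6.74)^(1/0.654) = (122/6.74)^1.529.
122/6.74 = 18.101; 18.101^1.529 ≈ 83.77 mb.
P_c = 1010 − 83.77 = 926.23 ≈ 926 mb.

926 mb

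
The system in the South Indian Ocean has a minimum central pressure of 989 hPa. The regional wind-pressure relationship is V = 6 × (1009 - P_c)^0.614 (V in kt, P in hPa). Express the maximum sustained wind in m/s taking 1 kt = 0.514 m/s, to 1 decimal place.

19.4 m/s

ΔP = 1009 − 989 = 20 hPa.
V ≈ 6 × 20^0.614 = 6 × 6.293 ≈ 37.756 kt.
37.756 × 0.514 ≈ 19.41 m/s → 19.4 m/s.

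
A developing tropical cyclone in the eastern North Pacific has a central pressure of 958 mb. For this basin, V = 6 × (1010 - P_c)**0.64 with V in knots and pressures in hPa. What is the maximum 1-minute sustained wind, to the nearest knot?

ΔP = 1010 − 958 = 52 mb.
52^0.64 ≈ 12.538.
V ≈ 6 × 12.538 ≈ 75.2 kt.

75 kt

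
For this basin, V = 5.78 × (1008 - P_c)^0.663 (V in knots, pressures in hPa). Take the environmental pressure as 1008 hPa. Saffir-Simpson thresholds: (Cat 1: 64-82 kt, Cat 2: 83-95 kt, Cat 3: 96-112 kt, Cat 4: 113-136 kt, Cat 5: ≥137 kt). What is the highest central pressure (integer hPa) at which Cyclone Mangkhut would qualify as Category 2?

Category 2 begins at V = 83 kt.
Required ΔP = (83/5.78)^(1/0.663) = 14.360^1.508 ≈ 55.63 hPa.
P_c ≤ 1008 − 55.63 = 952.37, so the highest integer P_c is 952 hPa.

952 hPa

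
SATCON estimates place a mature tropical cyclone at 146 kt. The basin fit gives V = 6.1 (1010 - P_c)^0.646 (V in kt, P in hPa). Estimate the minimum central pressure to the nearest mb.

874 mb

ΔP = (V / 6.1)^(1/0.646) = (146/6.1)^1.548.
146/6.1 = 23.934; 23.934^1.548 ≈ 136.37 mb.
P_c = 1010 − 136.37 = 873.63 ≈ 874 mb.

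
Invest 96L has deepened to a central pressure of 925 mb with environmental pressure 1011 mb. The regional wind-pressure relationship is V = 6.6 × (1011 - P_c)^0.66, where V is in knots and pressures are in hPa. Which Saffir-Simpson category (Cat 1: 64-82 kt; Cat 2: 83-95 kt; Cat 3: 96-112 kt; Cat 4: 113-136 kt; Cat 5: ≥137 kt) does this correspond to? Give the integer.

4

ΔP = 1011 − 925 = 86 mb.
V ≈ 6.6 × 86^0.66 = 6.6 × 18.91 ≈ 125 kt.
125 kt falls in the Category 4 band.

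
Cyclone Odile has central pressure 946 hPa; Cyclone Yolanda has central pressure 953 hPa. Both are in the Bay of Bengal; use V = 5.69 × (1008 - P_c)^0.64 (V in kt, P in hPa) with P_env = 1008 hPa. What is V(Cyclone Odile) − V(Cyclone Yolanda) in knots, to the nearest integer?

Cyclone Odile: ΔP = 62; V ≈ 5.69 × 62^0.64 ≈ 79.84 kt.
Cyclone Yolanda: ΔP = 55; V ≈ 5.69 × 55^0.64 ≈ 73.95 kt.
Difference ≈ 79.84 − 73.95 = 5.89 → 6 kt.

6 kt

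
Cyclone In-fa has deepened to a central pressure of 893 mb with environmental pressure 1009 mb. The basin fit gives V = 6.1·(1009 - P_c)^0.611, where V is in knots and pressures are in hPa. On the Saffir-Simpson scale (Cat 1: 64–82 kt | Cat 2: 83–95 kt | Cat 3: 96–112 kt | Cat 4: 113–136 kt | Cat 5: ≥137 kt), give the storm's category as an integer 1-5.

3

ΔP = 1009 − 893 = 116 mb.
V ≈ 6.1 × 116^0.611 = 6.1 × 18.26 ≈ 111 kt.
111 kt falls in the Category 3 band.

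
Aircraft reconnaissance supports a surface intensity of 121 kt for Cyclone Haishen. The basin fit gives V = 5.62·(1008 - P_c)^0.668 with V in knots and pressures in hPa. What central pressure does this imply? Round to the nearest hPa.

ΔP = (V / 5.62)^(1/0.668) = (121/5.62)^1.497.
121/5.62 = 21.530; 21.530^1.497 ≈ 98.99 hPa.
P_c = 1008 − 98.99 = 909.01 ≈ 909 hPa.

909 hPa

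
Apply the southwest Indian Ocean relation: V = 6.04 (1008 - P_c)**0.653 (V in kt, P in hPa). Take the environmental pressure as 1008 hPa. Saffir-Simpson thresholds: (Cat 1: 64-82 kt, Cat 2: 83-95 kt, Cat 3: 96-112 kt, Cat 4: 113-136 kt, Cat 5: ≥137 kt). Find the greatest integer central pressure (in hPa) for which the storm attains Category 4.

919 hPa

Category 4 begins at V = 113 kt.
Required ΔP = (113/6.04)^(1/0.653) = 18.709^1.531 ≈ 88.71 hPa.
P_c ≤ 1008 − 88.71 = 919.29, so the highest integer P_c is 919 hPa.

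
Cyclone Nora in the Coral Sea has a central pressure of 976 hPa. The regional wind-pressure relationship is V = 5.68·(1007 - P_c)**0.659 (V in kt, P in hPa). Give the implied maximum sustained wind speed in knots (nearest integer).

ΔP = 1007 − 976 = 31 hPa.
31^0.659 ≈ 9.612.
V ≈ 5.68 × 9.612 ≈ 54.6 kt.

55 kt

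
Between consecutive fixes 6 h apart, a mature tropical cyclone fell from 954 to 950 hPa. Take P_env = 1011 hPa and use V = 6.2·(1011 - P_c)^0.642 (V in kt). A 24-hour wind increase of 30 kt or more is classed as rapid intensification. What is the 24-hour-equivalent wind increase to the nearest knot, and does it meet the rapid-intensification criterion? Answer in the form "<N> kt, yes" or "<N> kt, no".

V₁: ΔP = 57, V ≈ 6.2 × 57^0.642 ≈ 83.11 kt.
V₂: ΔP = 61, V ≈ 6.2 × 61^0.642 ≈ 86.81 kt.
ΔV over 6 h = 3.70 kt → 24 h equivalent = 3.70 × 24/6 ≈ 14.80 kt.
15 kt < 30 kt ⇒ not rapid intensification.

15 kt, no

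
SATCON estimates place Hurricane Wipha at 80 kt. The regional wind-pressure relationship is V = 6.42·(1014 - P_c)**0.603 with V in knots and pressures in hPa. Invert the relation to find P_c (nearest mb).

948 mb

ΔP = (V / 6.42)^(1/0.603) = (80/6.42)^1.658.
80/6.42 = 12.461; 12.461^1.658 ≈ 65.59 mb.
P_c = 1014 − 65.59 = 948.41 ≈ 948 mb.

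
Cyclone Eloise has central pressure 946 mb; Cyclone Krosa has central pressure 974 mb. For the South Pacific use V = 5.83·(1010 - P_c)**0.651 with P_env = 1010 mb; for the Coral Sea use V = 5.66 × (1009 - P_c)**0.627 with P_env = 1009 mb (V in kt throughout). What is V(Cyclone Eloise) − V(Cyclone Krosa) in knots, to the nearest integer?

35 kt

Cyclone Eloise: ΔP = 64; V ≈ 5.83 × 64^0.651 ≈ 87.40 kt.
Cyclone Krosa: ΔP = 35; V ≈ 5.66 × 35^0.627 ≈ 52.60 kt.
Difference ≈ 87.40 − 52.60 = 34.80 → 35 kt.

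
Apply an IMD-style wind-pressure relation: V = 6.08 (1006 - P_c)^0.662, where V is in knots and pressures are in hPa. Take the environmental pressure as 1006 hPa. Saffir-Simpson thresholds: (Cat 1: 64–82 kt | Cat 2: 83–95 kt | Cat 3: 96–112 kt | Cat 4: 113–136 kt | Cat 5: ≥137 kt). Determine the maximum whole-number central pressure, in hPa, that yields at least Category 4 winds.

923 hPa

Category 4 begins at V = 113 kt.
Required ΔP = (113/6.08)^(1/0.662) = 18.586^1.511 ≈ 82.64 hPa.
P_c ≤ 1006 − 82.64 = 923.36, so the highest integer P_c is 923 hPa.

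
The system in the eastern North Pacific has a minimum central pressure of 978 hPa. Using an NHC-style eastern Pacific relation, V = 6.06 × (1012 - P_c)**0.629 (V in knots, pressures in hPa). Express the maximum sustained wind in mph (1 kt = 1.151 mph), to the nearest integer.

ΔP = 1012 − 978 = 34 hPa.
V ≈ 6.06 × 34^0.629 = 6.06 × 9.190 ≈ 55.689 kt.
55.689 × 1.151 ≈ 64.10 mph → 64 mph.

64 mph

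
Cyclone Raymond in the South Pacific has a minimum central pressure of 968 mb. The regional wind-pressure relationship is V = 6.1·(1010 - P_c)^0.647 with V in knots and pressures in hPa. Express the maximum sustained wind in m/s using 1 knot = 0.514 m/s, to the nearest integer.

35 m/s

ΔP = 1010 − 968 = 42 mb.
V ≈ 6.1 × 42^0.647 = 6.1 × 11.226 ≈ 68.481 kt.
68.481 × 0.514 ≈ 35.20 m/s → 35 m/s.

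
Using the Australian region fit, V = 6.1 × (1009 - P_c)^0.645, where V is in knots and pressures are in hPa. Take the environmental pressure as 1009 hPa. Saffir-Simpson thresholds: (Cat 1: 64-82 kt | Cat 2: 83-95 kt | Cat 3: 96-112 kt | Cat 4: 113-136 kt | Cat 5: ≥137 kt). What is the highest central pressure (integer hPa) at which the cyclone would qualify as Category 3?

Category 3 begins at V = 96 kt.
Required ΔP = (96/6.1)^(1/0.645) = 15.738^1.550 ≈ 71.73 hPa.
P_c ≤ 1009 − 71.73 = 937.27, so the highest integer P_c is 937 hPa.

937 hPa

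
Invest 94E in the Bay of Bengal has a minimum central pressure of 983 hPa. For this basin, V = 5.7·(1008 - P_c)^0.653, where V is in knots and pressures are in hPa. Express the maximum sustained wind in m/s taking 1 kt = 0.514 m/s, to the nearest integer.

24 m/s

ΔP = 1008 − 983 = 25 hPa.
V ≈ 5.7 × 25^0.653 = 5.7 × 8.182 ≈ 46.637 kt.
46.637 × 0.514 ≈ 23.97 m/s → 24 m/s.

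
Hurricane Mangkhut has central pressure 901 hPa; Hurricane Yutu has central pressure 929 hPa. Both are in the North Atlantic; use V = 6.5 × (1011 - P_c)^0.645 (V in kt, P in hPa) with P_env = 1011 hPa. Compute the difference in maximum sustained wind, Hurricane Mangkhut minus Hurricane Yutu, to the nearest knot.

23 kt

Hurricane Mangkhut: ΔP = 110; V ≈ 6.5 × 110^0.645 ≈ 134.78 kt.
Hurricane Yutu: ΔP = 82; V ≈ 6.5 × 82^0.645 ≈ 111.51 kt.
Difference ≈ 134.78 − 111.51 = 23.27 → 23 kt.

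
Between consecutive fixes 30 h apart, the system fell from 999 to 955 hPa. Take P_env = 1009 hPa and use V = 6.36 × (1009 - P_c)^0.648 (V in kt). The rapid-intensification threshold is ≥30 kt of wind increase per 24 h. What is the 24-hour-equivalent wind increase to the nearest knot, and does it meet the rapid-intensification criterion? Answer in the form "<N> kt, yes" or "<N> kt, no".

45 kt, yes

V₁: ΔP = 10, V ≈ 6.36 × 10^0.648 ≈ 28.28 kt.
V₂: ΔP = 54, V ≈ 6.36 × 54^0.648 ≈ 84.34 kt.
ΔV over 30 h = 56.06 kt → 24 h equivalent = 56.06 × 24/30 ≈ 44.85 kt.
45 kt ≥ 30 kt ⇒ rapid intensification.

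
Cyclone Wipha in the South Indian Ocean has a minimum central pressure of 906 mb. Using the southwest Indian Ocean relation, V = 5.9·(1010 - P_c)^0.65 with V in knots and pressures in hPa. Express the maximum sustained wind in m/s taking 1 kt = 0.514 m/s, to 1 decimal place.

62.1 m/s

ΔP = 1010 − 906 = 104 mb.
V ≈ 5.9 × 104^0.65 = 5.9 × 20.468 ≈ 120.760 kt.
120.760 × 0.514 ≈ 62.07 m/s → 62.1 m/s.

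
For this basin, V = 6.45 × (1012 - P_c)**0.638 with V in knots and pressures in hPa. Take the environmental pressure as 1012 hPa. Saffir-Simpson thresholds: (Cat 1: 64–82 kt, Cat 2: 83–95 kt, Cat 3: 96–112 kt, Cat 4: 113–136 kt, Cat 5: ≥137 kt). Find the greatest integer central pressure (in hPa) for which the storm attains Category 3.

943 hPa

Category 3 begins at V = 96 kt.
Required ΔP = (96/6.45)^(1/0.638) = 14.884^1.567 ≈ 68.88 hPa.
P_c ≤ 1012 − 68.88 = 943.12, so the highest integer P_c is 943 hPa.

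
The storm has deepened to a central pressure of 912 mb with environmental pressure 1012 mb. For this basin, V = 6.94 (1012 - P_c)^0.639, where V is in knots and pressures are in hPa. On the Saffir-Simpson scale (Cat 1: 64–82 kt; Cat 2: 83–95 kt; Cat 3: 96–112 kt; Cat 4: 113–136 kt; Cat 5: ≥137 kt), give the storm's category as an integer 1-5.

ΔP = 1012 − 912 = 100 mb.
V ≈ 6.94 × 100^0.639 = 6.94 × 18.97 ≈ 132 kt.
132 kt falls in the Category 4 band.

4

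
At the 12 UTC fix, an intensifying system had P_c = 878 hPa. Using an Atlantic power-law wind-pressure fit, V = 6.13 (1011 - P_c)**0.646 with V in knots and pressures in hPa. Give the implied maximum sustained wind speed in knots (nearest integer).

ΔP = 1011 − 878 = 133 hPa.
133^0.646 ≈ 23.551.
V ≈ 6.13 × 23.551 ≈ 144.4 kt.

144 kt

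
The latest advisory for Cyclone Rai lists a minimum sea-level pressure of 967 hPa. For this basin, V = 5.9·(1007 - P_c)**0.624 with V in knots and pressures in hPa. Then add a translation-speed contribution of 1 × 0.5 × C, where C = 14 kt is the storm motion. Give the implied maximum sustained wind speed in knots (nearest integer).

ΔP = 1007 − 967 = 40 hPa.
40^0.624 ≈ 9.993.
V ≈ 5.9 × 9.993 ≈ 59.0 kt.
Translation term: 1 × 0.5 × 14 = 7 kt.
Corrected V ≈ 66 kt → 66 kt.

66 kt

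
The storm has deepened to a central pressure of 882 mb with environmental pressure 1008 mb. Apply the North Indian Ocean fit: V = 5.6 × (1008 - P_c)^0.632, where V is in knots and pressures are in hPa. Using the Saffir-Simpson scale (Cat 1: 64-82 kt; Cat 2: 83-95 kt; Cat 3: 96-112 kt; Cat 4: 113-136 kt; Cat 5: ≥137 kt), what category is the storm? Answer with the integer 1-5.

ΔP = 1008 − 882 = 126 mb.
V ≈ 5.6 × 126^0.632 = 5.6 × 21.25 ≈ 119 kt.
119 kt falls in the Category 4 band.

4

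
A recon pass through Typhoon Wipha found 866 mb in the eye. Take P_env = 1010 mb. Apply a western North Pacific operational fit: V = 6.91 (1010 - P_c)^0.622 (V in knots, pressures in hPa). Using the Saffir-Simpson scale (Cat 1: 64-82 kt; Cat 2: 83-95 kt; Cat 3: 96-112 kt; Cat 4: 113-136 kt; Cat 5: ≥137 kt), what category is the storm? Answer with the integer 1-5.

ΔP = 1010 − 866 = 144 mb.
V ≈ 6.91 × 144^0.622 = 6.91 × 22.00 ≈ 152 kt.
152 kt falls in the Category 5 band.

5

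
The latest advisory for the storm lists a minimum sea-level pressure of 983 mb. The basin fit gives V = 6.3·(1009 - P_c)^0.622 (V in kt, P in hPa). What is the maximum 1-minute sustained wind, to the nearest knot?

48 kt

ΔP = 1009 − 983 = 26 mb.
26^0.622 ≈ 7.588.
V ≈ 6.3 × 7.588 ≈ 47.8 kt.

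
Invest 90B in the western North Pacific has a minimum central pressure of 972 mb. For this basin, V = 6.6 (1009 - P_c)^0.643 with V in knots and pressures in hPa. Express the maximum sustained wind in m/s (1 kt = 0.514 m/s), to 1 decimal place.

34.6 m/s

ΔP = 1009 − 972 = 37 mb.
V ≈ 6.6 × 37^0.643 = 6.6 × 10.194 ≈ 67.282 kt.
67.282 × 0.514 ≈ 34.58 m/s → 34.6 m/s.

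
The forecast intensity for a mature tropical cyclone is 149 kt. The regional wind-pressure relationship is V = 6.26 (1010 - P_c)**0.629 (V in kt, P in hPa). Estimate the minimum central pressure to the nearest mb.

856 mb

ΔP = (V / 6.26)^(1/0.629) = (149/6.26)^1.590.
149/6.26 = 23.802; 23.802^1.590 ≈ 154.37 mb.
P_c = 1010 − 154.37 = 855.63 ≈ 856 mb.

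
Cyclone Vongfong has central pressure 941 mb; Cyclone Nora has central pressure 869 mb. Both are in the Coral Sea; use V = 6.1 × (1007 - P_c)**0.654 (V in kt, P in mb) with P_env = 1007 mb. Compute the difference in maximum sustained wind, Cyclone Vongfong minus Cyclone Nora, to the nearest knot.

Cyclone Vongfong: ΔP = 66; V ≈ 6.1 × 66^0.654 ≈ 94.47 kt.
Cyclone Nora: ΔP = 138; V ≈ 6.1 × 138^0.654 ≈ 153.04 kt.
Difference ≈ 94.47 − 153.04 = -58.57 → -59 kt.

-59 kt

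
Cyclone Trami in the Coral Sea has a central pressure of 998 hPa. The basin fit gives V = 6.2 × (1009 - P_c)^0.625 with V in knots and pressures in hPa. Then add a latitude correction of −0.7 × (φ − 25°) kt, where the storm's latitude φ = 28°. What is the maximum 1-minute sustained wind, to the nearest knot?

26 kt

ΔP = 1009 − 998 = 11 hPa.
11^0.625 ≈ 4.476.
V ≈ 6.2 × 4.476 ≈ 27.7 kt.
Latitude correction: −0.7 × (28 − 25) = -2.1 kt.
Corrected V ≈ 25.6 kt → 26 kt.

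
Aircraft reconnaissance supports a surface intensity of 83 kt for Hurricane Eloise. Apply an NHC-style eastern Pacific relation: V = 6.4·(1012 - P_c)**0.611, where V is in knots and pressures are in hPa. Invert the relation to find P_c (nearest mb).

ΔP = (V / 6.4)^(1/0.611) = (83/6.4)^1.637.
83/6.4 = 12.969; 12.969^1.637 ≈ 66.29 mb.
P_c = 1012 − 66.29 = 945.71 ≈ 946 mb.

946 mb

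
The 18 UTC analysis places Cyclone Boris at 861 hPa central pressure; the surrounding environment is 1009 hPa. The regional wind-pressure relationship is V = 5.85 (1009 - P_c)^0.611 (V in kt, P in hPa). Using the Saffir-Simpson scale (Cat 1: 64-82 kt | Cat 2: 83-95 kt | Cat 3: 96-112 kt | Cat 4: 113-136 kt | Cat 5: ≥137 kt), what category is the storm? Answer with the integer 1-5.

4

ΔP = 1009 − 861 = 148 hPa.
V ≈ 5.85 × 148^0.611 = 5.85 × 21.19 ≈ 124 kt.
124 kt falls in the Category 4 band.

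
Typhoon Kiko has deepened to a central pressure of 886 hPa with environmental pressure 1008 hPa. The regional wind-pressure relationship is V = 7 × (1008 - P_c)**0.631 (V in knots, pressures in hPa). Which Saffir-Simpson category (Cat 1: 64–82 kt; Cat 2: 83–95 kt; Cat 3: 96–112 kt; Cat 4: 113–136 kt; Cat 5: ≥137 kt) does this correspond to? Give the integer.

5

ΔP = 1008 − 886 = 122 hPa.
V ≈ 7 × 122^0.631 = 7 × 20.72 ≈ 145 kt.
145 kt falls in the Category 5 band.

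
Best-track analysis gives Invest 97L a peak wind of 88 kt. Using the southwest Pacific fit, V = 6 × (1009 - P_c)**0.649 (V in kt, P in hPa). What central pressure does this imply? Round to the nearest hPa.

946 hPa

ΔP = (V / 6)^(1/0.649) = (88/6)^1.541.
88/6 = 14.667; 14.667^1.541 ≈ 62.68 hPa.
P_c = 1009 − 62.68 = 946.32 ≈ 946 hPa.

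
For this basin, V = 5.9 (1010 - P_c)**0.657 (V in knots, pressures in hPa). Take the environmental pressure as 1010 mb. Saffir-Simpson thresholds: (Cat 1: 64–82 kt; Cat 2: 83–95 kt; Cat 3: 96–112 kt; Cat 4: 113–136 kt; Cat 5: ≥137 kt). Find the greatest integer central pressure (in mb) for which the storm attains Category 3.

Category 3 begins at V = 96 kt.
Required ΔP = (96/5.9)^(1/0.657) = 16.271^1.522 ≈ 69.80 mb.
P_c ≤ 1010 − 69.80 = 940.20, so the highest integer P_c is 940 mb.

940 mb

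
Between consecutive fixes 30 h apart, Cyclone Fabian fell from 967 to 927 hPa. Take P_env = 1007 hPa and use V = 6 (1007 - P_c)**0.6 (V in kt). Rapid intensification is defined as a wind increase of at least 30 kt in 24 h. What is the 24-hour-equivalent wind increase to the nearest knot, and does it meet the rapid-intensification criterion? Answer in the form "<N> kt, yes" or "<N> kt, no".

V₁: ΔP = 40, V ≈ 6 × 40^0.6 ≈ 54.88 kt.
V₂: ΔP = 80, V ≈ 6 × 80^0.6 ≈ 83.18 kt.
ΔV over 30 h = 28.30 kt → 24 h equivalent = 28.30 × 24/30 ≈ 22.64 kt.
23 kt < 30 kt ⇒ not rapid intensification.

23 kt, no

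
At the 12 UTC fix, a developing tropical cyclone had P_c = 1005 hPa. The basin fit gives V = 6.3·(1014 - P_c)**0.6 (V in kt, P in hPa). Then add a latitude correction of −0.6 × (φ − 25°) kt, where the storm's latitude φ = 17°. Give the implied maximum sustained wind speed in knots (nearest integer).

ΔP = 1014 − 1005 = 9 hPa.
9^0.6 ≈ 3.737.
V ≈ 6.3 × 3.737 ≈ 23.5 kt.
Latitude correction: −0.6 × (17 − 25) = 4.8 kt.
Corrected V ≈ 28.3 kt → 28 kt.

28 kt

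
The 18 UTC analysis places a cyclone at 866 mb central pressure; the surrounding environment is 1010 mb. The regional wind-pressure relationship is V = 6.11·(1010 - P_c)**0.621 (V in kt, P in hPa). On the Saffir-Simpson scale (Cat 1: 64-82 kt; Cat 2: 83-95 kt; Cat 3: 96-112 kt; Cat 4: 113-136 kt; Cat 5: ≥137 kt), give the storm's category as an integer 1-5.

4

ΔP = 1010 − 866 = 144 mb.
V ≈ 6.11 × 144^0.621 = 6.11 × 21.89 ≈ 134 kt.
134 kt falls in the Category 4 band.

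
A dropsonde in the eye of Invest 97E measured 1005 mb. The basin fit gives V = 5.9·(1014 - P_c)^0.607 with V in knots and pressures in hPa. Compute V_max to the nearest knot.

ΔP = 1014 − 1005 = 9 mb.
9^0.607 ≈ 3.795.
V ≈ 5.9 × 3.795 ≈ 22.4 kt.

22 kt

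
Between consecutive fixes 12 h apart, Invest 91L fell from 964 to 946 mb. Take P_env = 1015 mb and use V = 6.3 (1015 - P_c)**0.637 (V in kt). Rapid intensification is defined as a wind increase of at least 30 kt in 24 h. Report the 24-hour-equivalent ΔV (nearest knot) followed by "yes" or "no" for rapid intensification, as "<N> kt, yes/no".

V₁: ΔP = 51, V ≈ 6.3 × 51^0.637 ≈ 77.10 kt.
V₂: ΔP = 69, V ≈ 6.3 × 69^0.637 ≈ 93.47 kt.
ΔV over 12 h = 16.37 kt → 24 h equivalent = 16.37 × 24/12 ≈ 32.74 kt.
33 kt ≥ 30 kt ⇒ rapid intensification.

33 kt, yes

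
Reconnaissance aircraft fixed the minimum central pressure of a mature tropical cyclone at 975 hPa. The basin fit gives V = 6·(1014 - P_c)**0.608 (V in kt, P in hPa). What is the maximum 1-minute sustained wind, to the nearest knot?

56 kt

ΔP = 1014 − 975 = 39 hPa.
39^0.608 ≈ 9.276.
V ≈ 6 × 9.276 ≈ 55.7 kt.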